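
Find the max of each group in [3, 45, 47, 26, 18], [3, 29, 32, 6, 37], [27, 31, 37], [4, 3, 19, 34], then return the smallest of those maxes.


Find max of each group:
  Group 1: [3, 45, 47, 26, 18] -> max = 47
  Group 2: [3, 29, 32, 6, 37] -> max = 37
  Group 3: [27, 31, 37] -> max = 37
  Group 4: [4, 3, 19, 34] -> max = 34
Maxes: [47, 37, 37, 34]
Minimum of maxes = 34
Final answer: 34


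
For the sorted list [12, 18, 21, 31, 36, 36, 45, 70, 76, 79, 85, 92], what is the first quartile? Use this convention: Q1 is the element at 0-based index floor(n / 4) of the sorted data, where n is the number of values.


The list has n = 12 elements.
Q1 index = floor(12 / 4) = floor(3) = 3
Counting from index 0 in the sorted data, the element at index 3 is 31.
Final answer: 31


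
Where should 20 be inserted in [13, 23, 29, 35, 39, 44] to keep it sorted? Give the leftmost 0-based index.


List is sorted: [13, 23, 29, 35, 39, 44]
We need the leftmost position where 20 can be inserted, i.e. the first index whose element is >= 20 (or the end of the list if none is).
Binary search with low=0, high=6 (0-based indices):
  low=0, high=6, mid=3: a[3]=35 >= 20, so high = 3
  low=0, high=3, mid=1: a[1]=23 >= 20, so high = 1
  low=0, high=1, mid=0: a[0]=13 < 20, so low = 1
Now low = high = 1, so the insertion index is 1.
Final answer: 1


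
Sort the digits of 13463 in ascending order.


The number 13463 has digits: 1, 3, 4, 6, 3
Sorted: 1, 3, 3, 4, 6
Joining the sorted digits gives the result.
Final answer: 13346


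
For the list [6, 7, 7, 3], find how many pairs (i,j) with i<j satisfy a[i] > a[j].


For each element, count the later elements that are smaller than it:
  6 (index 0): smaller elements after it = [3] -> 1
  7 (index 1): smaller elements after it = [3] -> 1
  7 (index 2): smaller elements after it = [3] -> 1
Total inversions = 1 + 1 + 1 = 3
Final answer: 3


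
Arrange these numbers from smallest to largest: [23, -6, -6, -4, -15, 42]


Original list: [23, -6, -6, -4, -15, 42]
Repeatedly take the smallest remaining element:
  Remaining [23, -6, -6, -4, -15, 42] -> smallest is -15
  Remaining [23, -6, -6, -4, 42] -> smallest is -6
  Remaining [23, -6, -4, 42] -> smallest is -6
  Remaining [23, -4, 42] -> smallest is -4
  Remaining [23, 42] -> smallest is 23
  Remaining [42] -> smallest is 42
Collecting the picks in order gives the sorted list.
Final answer: [-15, -6, -6, -4, 23, 42]


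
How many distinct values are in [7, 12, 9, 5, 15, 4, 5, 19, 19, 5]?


List all unique values:
Distinct values: [4, 5, 7, 9, 12, 15, 19]
Count = 7
Final answer: 7


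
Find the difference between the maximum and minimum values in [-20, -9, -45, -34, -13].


Maximum value: -9
Minimum value: -45
Range = -9 - (-45) = 36
Final answer: 36


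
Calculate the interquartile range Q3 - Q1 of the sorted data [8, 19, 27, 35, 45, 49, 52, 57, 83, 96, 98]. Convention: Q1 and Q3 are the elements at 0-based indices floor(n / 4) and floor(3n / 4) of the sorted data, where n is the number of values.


The data has n = 11 elements.
Q1 index = floor(11 / 4) = floor(2.75) = 2; Q3 index = floor(3 * 11 / 4) = floor(8.25) = 8
Q1 = element at index 2 = 27
Q3 = element at index 8 = 83
IQR = 83 - 27 = 56
Final answer: 56


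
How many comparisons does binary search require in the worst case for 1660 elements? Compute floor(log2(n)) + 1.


Binary search halves the search space each step.
Maximum comparisons = floor(log2(1660)) + 1
log2(1660) = 10.697
floor(log2(1660)) = 10, so 10 + 1 = 11
Final answer: 11


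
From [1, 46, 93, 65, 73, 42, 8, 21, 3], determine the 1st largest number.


Sort descending: [93, 73, 65, 46, 42, 21, 8, 3, 1]
The 1st element (1-indexed) is at index 0.
Value = 93
Final answer: 93


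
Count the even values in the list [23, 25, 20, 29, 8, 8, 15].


Check each element:
  23 is odd
  25 is odd
  20 is even
  29 is odd
  8 is even
  8 is even
  15 is odd
Evens: [20, 8, 8]
Count of evens = 3
Final answer: 3


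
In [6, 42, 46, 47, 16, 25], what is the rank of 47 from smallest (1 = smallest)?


Sort ascending: [6, 16, 25, 42, 46, 47]
Find 47 in the sorted list.
47 is at position 6 (1-indexed).
Final answer: 6


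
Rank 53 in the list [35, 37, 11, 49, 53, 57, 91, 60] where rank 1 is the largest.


Sort descending: [91, 60, 57, 53, 49, 37, 35, 11]
Find 53 in the sorted list.
53 is at position 4.
Final answer: 4


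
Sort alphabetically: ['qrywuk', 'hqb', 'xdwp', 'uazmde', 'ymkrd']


Compare strings character by character (the first differing letter decides):
  'hqb' < 'qrywuk' since 'h' < 'q' at position 1
  'qrywuk' < 'uazmde' since 'q' < 'u' at position 1
  'uazmde' < 'xdwp' since 'u' < 'x' at position 1
  'xdwp' < 'ymkrd' since 'x' < 'y' at position 1
Chaining these comparisons gives the alphabetical order.
Final answer: ['hqb', 'qrywuk', 'uazmde', 'xdwp', 'ymkrd']


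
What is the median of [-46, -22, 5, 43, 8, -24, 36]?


First, sort the list: [-46, -24, -22, 5, 8, 36, 43]
The list has 7 elements (odd count).
The middle index is 3 (0-based), and the element there is 5.
Final answer: 5


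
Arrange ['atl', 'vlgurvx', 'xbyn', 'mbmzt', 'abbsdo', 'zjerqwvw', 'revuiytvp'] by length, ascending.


Compute lengths:
  'atl' has length 3
  'vlgurvx' has length 7
  'xbyn' has length 4
  'mbmzt' has length 5
  'abbsdo' has length 6
  'zjerqwvw' has length 8
  'revuiytvp' has length 9
Lengths in increasing order: 3 < 4 < 5 < 6 < 7 < 8 < 9
Listing the words in that order gives the answer.
Final answer: ['atl', 'xbyn', 'mbmzt', 'abbsdo', 'vlgurvx', 'zjerqwvw', 'revuiytvp']


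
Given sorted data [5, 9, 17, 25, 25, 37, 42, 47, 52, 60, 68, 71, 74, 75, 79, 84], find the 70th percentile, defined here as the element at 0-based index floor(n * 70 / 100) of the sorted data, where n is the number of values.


The dataset has n = 16 elements.
Index = floor(16 * 70 / 100) = floor(1120 / 100) = floor(11.2) = 11
Counting from index 0 in the sorted data, the element at index 11 is 71.
Final answer: 71


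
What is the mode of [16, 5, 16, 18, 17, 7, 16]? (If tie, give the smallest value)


Count the frequency of each value:
  5 appears 1 time(s)
  7 appears 1 time(s)
  16 appears 3 time(s)
  17 appears 1 time(s)
  18 appears 1 time(s)
Maximum frequency is 3.
Only 16 reaches that frequency, so it is the mode.
Final answer: 16


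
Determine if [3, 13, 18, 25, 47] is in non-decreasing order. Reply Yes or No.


Check consecutive pairs:
  3 <= 13? True
  13 <= 18? True
  18 <= 25? True
  25 <= 47? True
Every consecutive pair is in order, so the list is non-decreasing.
Final answer: Yes


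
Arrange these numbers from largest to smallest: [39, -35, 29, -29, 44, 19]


Original list: [39, -35, 29, -29, 44, 19]
Repeatedly take the largest remaining element:
  Remaining [39, -35, 29, -29, 44, 19] -> largest is 44
  Remaining [39, -35, 29, -29, 19] -> largest is 39
  Remaining [-35, 29, -29, 19] -> largest is 29
  Remaining [-35, -29, 19] -> largest is 19
  Remaining [-35, -29] -> largest is -29
  Remaining [-35] -> largest is -35
Collecting the picks in order gives the descending list.
Final answer: [44, 39, 29, 19, -29, -35]


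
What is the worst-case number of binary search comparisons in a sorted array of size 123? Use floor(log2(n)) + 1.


Binary search halves the search space each step.
Maximum comparisons = floor(log2(123)) + 1
log2(123) = 6.9425
floor(log2(123)) = 6, so 6 + 1 = 7
Final answer: 7


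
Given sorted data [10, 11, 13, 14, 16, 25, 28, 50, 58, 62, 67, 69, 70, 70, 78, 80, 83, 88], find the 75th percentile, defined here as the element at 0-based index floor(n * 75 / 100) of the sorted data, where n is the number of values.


The dataset has n = 18 elements.
Index = floor(18 * 75 / 100) = floor(1350 / 100) = floor(13.5) = 13
Counting from index 0 in the sorted data, the element at index 13 is 70.
Final answer: 70


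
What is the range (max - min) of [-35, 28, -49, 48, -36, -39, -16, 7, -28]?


Maximum value: 48
Minimum value: -49
Range = 48 - (-49) = 97
Final answer: 97


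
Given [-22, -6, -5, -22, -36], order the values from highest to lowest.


Original list: [-22, -6, -5, -22, -36]
Repeatedly take the largest remaining element:
  Remaining [-22, -6, -5, -22, -36] -> largest is -5
  Remaining [-22, -6, -22, -36] -> largest is -6
  Remaining [-22, -22, -36] -> largest is -22
  Remaining [-22, -36] -> largest is -22
  Remaining [-36] -> largest is -36
Collecting the picks in order gives the descending list.
Final answer: [-5, -6, -22, -22, -36]


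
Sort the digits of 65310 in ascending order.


The number 65310 has digits: 6, 5, 3, 1, 0
Sorted: 0, 1, 3, 5, 6
Joining the sorted digits gives the result.
Final answer: 01356


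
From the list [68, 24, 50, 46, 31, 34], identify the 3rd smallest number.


Sort ascending: [24, 31, 34, 46, 50, 68]
The 3rd element (1-indexed) is at index 2.
Value = 34
Final answer: 34


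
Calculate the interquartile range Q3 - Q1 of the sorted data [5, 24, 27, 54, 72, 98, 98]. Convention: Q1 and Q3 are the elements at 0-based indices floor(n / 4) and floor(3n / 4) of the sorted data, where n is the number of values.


The data has n = 7 elements.
Q1 index = floor(7 / 4) = floor(1.75) = 1; Q3 index = floor(3 * 7 / 4) = floor(5.25) = 5
Q1 = element at index 1 = 24
Q3 = element at index 5 = 98
IQR = 98 - 24 = 74
Final answer: 74


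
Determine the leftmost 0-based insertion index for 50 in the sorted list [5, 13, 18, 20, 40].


List is sorted: [5, 13, 18, 20, 40]
We need the leftmost position where 50 can be inserted, i.e. the first index whose element is >= 50 (or the end of the list if none is).
Binary search with low=0, high=5 (0-based indices):
  low=0, high=5, mid=2: a[2]=18 < 50, so low = 3
  low=3, high=5, mid=4: a[4]=40 < 50, so low = 5
Now low = high = 5, so the insertion index is 5.
Final answer: 5


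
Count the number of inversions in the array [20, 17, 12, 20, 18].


For each element, count the later elements that are smaller than it:
  20 (index 0): smaller elements after it = [17, 12, 18] -> 3
  17 (index 1): smaller elements after it = [12] -> 1
  12 (index 2): smaller elements after it = [] -> 0
  20 (index 3): smaller elements after it = [18] -> 1
Total inversions = 3 + 1 + 0 + 1 = 5
Final answer: 5


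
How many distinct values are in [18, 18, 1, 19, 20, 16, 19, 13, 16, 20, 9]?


List all unique values:
Distinct values: [1, 9, 13, 16, 18, 19, 20]
Count = 7
Final answer: 7


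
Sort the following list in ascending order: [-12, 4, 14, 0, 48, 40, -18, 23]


Original list: [-12, 4, 14, 0, 48, 40, -18, 23]
Repeatedly take the smallest remaining element:
  Remaining [-12, 4, 14, 0, 48, 40, -18, 23] -> smallest is -18
  Remaining [-12, 4, 14, 0, 48, 40, 23] -> smallest is -12
  Remaining [4, 14, 0, 48, 40, 23] -> smallest is 0
  Remaining [4, 14, 48, 40, 23] -> smallest is 4
  Remaining [14, 48, 40, 23] -> smallest is 14
  Remaining [48, 40, 23] -> smallest is 23
  Remaining [48, 40] -> smallest is 40
  Remaining [48] -> smallest is 48
Collecting the picks in order gives the sorted list.
Final answer: [-18, -12, 0, 4, 14, 23, 40, 48]


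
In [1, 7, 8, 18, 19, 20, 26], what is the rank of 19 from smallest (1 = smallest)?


Sort ascending: [1, 7, 8, 18, 19, 20, 26]
Find 19 in the sorted list.
19 is at position 5 (1-indexed).
Final answer: 5


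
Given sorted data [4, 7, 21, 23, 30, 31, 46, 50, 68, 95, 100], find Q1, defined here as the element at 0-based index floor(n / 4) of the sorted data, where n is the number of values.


The list has n = 11 elements.
Q1 index = floor(11 / 4) = floor(2.75) = 2
Counting from index 0 in the sorted data, the element at index 2 is 21.
Final answer: 21


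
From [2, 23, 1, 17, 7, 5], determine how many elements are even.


Check each element:
  2 is even
  23 is odd
  1 is odd
  17 is odd
  7 is odd
  5 is odd
Evens: [2]
Count of evens = 1
Final answer: 1


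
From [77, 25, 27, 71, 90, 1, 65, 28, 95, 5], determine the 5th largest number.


Sort descending: [95, 90, 77, 71, 65, 28, 27, 25, 5, 1]
The 5th element (1-indexed) is at index 4.
Value = 65
Final answer: 65


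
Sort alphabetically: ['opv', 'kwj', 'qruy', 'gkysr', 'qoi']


Compare strings character by character (the first differing letter decides):
  'gkysr' < 'kwj' since 'g' < 'k' at position 1
  'kwj' < 'opv' since 'k' < 'o' at position 1
  'opv' < 'qoi' since 'o' < 'q' at position 1
  'qoi' < 'qruy' since 'o' < 'r' at position 2
Chaining these comparisons gives the alphabetical order.
Final answer: ['gkysr', 'kwj', 'opv', 'qoi', 'qruy']


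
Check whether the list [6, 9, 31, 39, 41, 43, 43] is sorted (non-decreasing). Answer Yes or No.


Check consecutive pairs:
  6 <= 9? True
  9 <= 31? True
  31 <= 39? True
  39 <= 41? True
  41 <= 43? True
  43 <= 43? True
Every consecutive pair is in order, so the list is non-decreasing.
Final answer: Yes


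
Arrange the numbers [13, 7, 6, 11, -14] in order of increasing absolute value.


Compute absolute values:
  |13| = 13
  |7| = 7
  |6| = 6
  |11| = 11
  |-14| = 14
Absolute values in increasing order: 6 < 7 < 11 < 13 < 14
Listing the original numbers in that order gives the answer.
Final answer: [6, 7, 11, 13, -14]


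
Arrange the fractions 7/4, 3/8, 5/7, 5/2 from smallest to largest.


Convert to decimal for comparison:
  7/4 = 1.75
  3/8 = 0.375
  5/7 = 0.7143
  5/2 = 2.5
Decimals in increasing order: 0.375 < 0.7143 < 1.75 < 2.5
Writing each back as its fraction gives the sorted order.
Final answer: 3/8, 5/7, 7/4, 5/2


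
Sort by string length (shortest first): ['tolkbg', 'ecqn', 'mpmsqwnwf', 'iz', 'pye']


Compute lengths:
  'tolkbg' has length 6
  'ecqn' has length 4
  'mpmsqwnwf' has length 9
  'iz' has length 2
  'pye' has length 3
Lengths in increasing order: 2 < 3 < 4 < 6 < 9
Listing the words in that order gives the answer.
Final answer: ['iz', 'pye', 'ecqn', 'tolkbg', 'mpmsqwnwf']


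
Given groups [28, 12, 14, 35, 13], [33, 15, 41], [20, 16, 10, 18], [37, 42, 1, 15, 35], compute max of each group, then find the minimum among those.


Find max of each group:
  Group 1: [28, 12, 14, 35, 13] -> max = 35
  Group 2: [33, 15, 41] -> max = 41
  Group 3: [20, 16, 10, 18] -> max = 20
  Group 4: [37, 42, 1, 15, 35] -> max = 42
Maxes: [35, 41, 20, 42]
Minimum of maxes = 20
Final answer: 20


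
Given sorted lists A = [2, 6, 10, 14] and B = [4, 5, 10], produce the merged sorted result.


List A: [2, 6, 10, 14]
List B: [4, 5, 10]
Repeatedly compare the front elements and take the smaller:
  2 vs 4 -> take 2
  6 vs 4 -> take 4
  6 vs 5 -> take 5
  6 vs 10 -> take 6
  10 vs 10 -> take 10
  14 vs 10 -> take 10
  B is exhausted; append the rest of A: [14]
Final answer: [2, 4, 5, 6, 10, 10, 14]


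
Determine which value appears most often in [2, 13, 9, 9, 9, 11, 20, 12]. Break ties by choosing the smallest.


Count the frequency of each value:
  2 appears 1 time(s)
  9 appears 3 time(s)
  11 appears 1 time(s)
  12 appears 1 time(s)
  13 appears 1 time(s)
  20 appears 1 time(s)
Maximum frequency is 3.
Only 9 reaches that frequency, so it is the mode.
Final answer: 9


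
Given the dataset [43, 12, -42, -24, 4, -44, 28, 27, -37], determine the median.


First, sort the list: [-44, -42, -37, -24, 4, 12, 27, 28, 43]
The list has 9 elements (odd count).
The middle index is 4 (0-based), and the element there is 4.
Final answer: 4


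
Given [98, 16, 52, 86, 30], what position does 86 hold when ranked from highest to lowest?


Sort descending: [98, 86, 52, 30, 16]
Find 86 in the sorted list.
86 is at position 2.
Final answer: 2


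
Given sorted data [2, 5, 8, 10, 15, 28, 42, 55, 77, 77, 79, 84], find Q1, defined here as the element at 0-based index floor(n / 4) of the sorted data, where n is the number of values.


The list has n = 12 elements.
Q1 index = floor(12 / 4) = floor(3) = 3
Counting from index 0 in the sorted data, the element at index 3 is 10.
Final answer: 10


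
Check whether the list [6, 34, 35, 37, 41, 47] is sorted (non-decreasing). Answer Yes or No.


Check consecutive pairs:
  6 <= 34? True
  34 <= 35? True
  35 <= 37? True
  37 <= 41? True
  41 <= 47? True
Every consecutive pair is in order, so the list is non-decreasing.
Final answer: Yes


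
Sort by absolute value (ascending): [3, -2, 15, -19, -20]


Compute absolute values:
  |3| = 3
  |-2| = 2
  |15| = 15
  |-19| = 19
  |-20| = 20
Absolute values in increasing order: 2 < 3 < 15 < 19 < 20
Listing the original numbers in that order gives the answer.
Final answer: [-2, 3, 15, -19, -20]


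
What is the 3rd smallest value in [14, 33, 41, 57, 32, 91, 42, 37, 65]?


Sort ascending: [14, 32, 33, 37, 41, 42, 57, 65, 91]
The 3rd element (1-indexed) is at index 2.
Value = 33
Final answer: 33


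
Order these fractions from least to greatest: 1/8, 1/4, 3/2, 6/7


Convert to decimal for comparison:
  1/8 = 0.125
  1/4 = 0.25
  3/2 = 1.5
  6/7 = 0.8571
Decimals in increasing order: 0.125 < 0.25 < 0.8571 < 1.5
Writing each back as its fraction gives the sorted order.
Final answer: 1/8, 1/4, 6/7, 3/2


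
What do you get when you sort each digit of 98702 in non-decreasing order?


The number 98702 has digits: 9, 8, 7, 0, 2
Sorted: 0, 2, 7, 8, 9
Joining the sorted digits gives the result.
Final answer: 02789


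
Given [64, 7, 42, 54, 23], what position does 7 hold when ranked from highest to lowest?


Sort descending: [64, 54, 42, 23, 7]
Find 7 in the sorted list.
7 is at position 5.
Final answer: 5


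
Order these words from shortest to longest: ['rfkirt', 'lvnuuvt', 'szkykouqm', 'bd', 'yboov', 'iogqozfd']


Compute lengths:
  'rfkirt' has length 6
  'lvnuuvt' has length 7
  'szkykouqm' has length 9
  'bd' has length 2
  'yboov' has length 5
  'iogqozfd' has length 8
Lengths in increasing order: 2 < 5 < 6 < 7 < 8 < 9
Listing the words in that order gives the answer.
Final answer: ['bd', 'yboov', 'rfkirt', 'lvnuuvt', 'iogqozfd', 'szkykouqm']


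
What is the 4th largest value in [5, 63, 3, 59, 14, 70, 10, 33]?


Sort descending: [70, 63, 59, 33, 14, 10, 5, 3]
The 4th element (1-indexed) is at index 3.
Value = 33
Final answer: 33


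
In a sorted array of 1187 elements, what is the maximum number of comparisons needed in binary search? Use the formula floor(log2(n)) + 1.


Binary search halves the search space each step.
Maximum comparisons = floor(log2(1187)) + 1
log2(1187) = 10.2131
floor(log2(1187)) = 10, so 10 + 1 = 11
Final answer: 11


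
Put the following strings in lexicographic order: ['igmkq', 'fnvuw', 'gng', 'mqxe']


Compare strings character by character (the first differing letter decides):
  'fnvuw' < 'gng' since 'f' < 'g' at position 1
  'gng' < 'igmkq' since 'g' < 'i' at position 1
  'igmkq' < 'mqxe' since 'i' < 'm' at position 1
Chaining these comparisons gives the alphabetical order.
Final answer: ['fnvuw', 'gng', 'igmkq', 'mqxe']


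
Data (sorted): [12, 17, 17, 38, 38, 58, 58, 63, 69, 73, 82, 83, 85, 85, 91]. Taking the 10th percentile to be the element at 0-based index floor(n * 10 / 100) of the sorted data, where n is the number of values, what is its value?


The dataset has n = 15 elements.
Index = floor(15 * 10 / 100) = floor(150 / 100) = floor(1.5) = 1
Counting from index 0 in the sorted data, the element at index 1 is 17.
Final answer: 17


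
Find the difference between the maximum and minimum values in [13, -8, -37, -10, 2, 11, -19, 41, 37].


Maximum value: 41
Minimum value: -37
Range = 41 - (-37) = 78
Final answer: 78


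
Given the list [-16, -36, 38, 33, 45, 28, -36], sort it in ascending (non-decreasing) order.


Original list: [-16, -36, 38, 33, 45, 28, -36]
Repeatedly take the smallest remaining element:
  Remaining [-16, -36, 38, 33, 45, 28, -36] -> smallest is -36
  Remaining [-16, 38, 33, 45, 28, -36] -> smallest is -36
  Remaining [-16, 38, 33, 45, 28] -> smallest is -16
  Remaining [38, 33, 45, 28] -> smallest is 28
  Remaining [38, 33, 45] -> smallest is 33
  Remaining [38, 45] -> smallest is 38
  Remaining [45] -> smallest is 45
Collecting the picks in order gives the sorted list.
Final answer: [-36, -36, -16, 28, 33, 38, 45]


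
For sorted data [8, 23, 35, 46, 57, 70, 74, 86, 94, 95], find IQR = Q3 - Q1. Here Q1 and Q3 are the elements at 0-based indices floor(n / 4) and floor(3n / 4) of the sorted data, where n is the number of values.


The data has n = 10 elements.
Q1 index = floor(10 / 4) = floor(2.5) = 2; Q3 index = floor(3 * 10 / 4) = floor(7.5) = 7
Q1 = element at index 2 = 35
Q3 = element at index 7 = 86
IQR = 86 - 35 = 51
Final answer: 51


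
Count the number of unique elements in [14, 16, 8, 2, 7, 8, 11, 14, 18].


List all unique values:
Distinct values: [2, 7, 8, 11, 14, 16, 18]
Count = 7
Final answer: 7


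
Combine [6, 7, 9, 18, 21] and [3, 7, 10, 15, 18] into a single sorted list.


List A: [6, 7, 9, 18, 21]
List B: [3, 7, 10, 15, 18]
Repeatedly compare the front elements and take the smaller:
  6 vs 3 -> take 3
  6 vs 7 -> take 6
  7 vs 7 -> take 7
  9 vs 7 -> take 7
  9 vs 10 -> take 9
  18 vs 10 -> take 10
  18 vs 15 -> take 15
  18 vs 18 -> take 18
  21 vs 18 -> take 18
  B is exhausted; append the rest of A: [21]
Final answer: [3, 6, 7, 7, 9, 10, 15, 18, 18, 21]


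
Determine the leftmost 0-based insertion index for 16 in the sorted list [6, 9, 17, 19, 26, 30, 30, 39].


List is sorted: [6, 9, 17, 19, 26, 30, 30, 39]
We need the leftmost position where 16 can be inserted, i.e. the first index whose element is >= 16 (or the end of the list if none is).
Binary search with low=0, high=8 (0-based indices):
  low=0, high=8, mid=4: a[4]=26 >= 16, so high = 4
  low=0, high=4, mid=2: a[2]=17 >= 16, so high = 2
  low=0, high=2, mid=1: a[1]=9 < 16, so low = 2
Now low = high = 2, so the insertion index is 2.
Final answer: 2


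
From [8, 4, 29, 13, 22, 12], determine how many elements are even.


Check each element:
  8 is even
  4 is even
  29 is odd
  13 is odd
  22 is even
  12 is even
Evens: [8, 4, 22, 12]
Count of evens = 4
Final answer: 4


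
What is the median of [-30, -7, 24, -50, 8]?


First, sort the list: [-50, -30, -7, 8, 24]
The list has 5 elements (odd count).
The middle index is 2 (0-based), and the element there is -7.
Final answer: -7


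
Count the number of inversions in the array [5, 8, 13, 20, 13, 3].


For each element, count the later elements that are smaller than it:
  5 (index 0): smaller elements after it = [3] -> 1
  8 (index 1): smaller elements after it = [3] -> 1
  13 (index 2): smaller elements after it = [3] -> 1
  20 (index 3): smaller elements after it = [13, 3] -> 2
  13 (index 4): smaller elements after it = [3] -> 1
Total inversions = 1 + 1 + 1 + 2 + 1 = 6
Final answer: 6


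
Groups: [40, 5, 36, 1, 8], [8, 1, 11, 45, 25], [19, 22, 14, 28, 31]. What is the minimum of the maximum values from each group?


Find max of each group:
  Group 1: [40, 5, 36, 1, 8] -> max = 40
  Group 2: [8, 1, 11, 45, 25] -> max = 45
  Group 3: [19, 22, 14, 28, 31] -> max = 31
Maxes: [40, 45, 31]
Minimum of maxes = 31
Final answer: 31


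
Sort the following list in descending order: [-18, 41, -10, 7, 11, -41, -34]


Original list: [-18, 41, -10, 7, 11, -41, -34]
Repeatedly take the largest remaining element:
  Remaining [-18, 41, -10, 7, 11, -41, -34] -> largest is 41
  Remaining [-18, -10, 7, 11, -41, -34] -> largest is 11
  Remaining [-18, -10, 7, -41, -34] -> largest is 7
  Remaining [-18, -10, -41, -34] -> largest is -10
  Remaining [-18, -41, -34] -> largest is -18
  Remaining [-41, -34] -> largest is -34
  Remaining [-41] -> largest is -41
Collecting the picks in order gives the descending list.
Final answer: [41, 11, 7, -10, -18, -34, -41]


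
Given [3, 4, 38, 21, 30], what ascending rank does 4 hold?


Sort ascending: [3, 4, 21, 30, 38]
Find 4 in the sorted list.
4 is at position 2 (1-indexed).
Final answer: 2


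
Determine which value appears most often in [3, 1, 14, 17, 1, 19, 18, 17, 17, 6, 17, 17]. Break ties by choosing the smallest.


Count the frequency of each value:
  1 appears 2 time(s)
  3 appears 1 time(s)
  6 appears 1 time(s)
  14 appears 1 time(s)
  17 appears 5 time(s)
  18 appears 1 time(s)
  19 appears 1 time(s)
Maximum frequency is 5.
Only 17 reaches that frequency, so it is the mode.
Final answer: 17


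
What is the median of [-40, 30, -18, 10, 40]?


First, sort the list: [-40, -18, 10, 30, 40]
The list has 5 elements (odd count).
The middle index is 2 (0-based), and the element there is 10.
Final answer: 10


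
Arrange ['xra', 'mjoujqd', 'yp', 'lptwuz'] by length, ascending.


Compute lengths:
  'xra' has length 3
  'mjoujqd' has length 7
  'yp' has length 2
  'lptwuz' has length 6
Lengths in increasing order: 2 < 3 < 6 < 7
Listing the words in that order gives the answer.
Final answer: ['yp', 'xra', 'lptwuz', 'mjoujqd']


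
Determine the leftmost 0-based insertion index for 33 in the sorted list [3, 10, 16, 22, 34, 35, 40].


List is sorted: [3, 10, 16, 22, 34, 35, 40]
We need the leftmost position where 33 can be inserted, i.e. the first index whose element is >= 33 (or the end of the list if none is).
Binary search with low=0, high=7 (0-based indices):
  low=0, high=7, mid=3: a[3]=22 < 33, so low = 4
  low=4, high=7, mid=5: a[5]=35 >= 33, so high = 5
  low=4, high=5, mid=4: a[4]=34 >= 33, so high = 4
Now low = high = 4, so the insertion index is 4.
Final answer: 4


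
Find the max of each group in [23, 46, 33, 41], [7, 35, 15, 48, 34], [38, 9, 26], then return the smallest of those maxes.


Find max of each group:
  Group 1: [23, 46, 33, 41] -> max = 46
  Group 2: [7, 35, 15, 48, 34] -> max = 48
  Group 3: [38, 9, 26] -> max = 38
Maxes: [46, 48, 38]
Minimum of maxes = 38
Final answer: 38


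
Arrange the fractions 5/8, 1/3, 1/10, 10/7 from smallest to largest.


Convert to decimal for comparison:
  5/8 = 0.625
  1/3 = 0.3333
  1/10 = 0.1
  10/7 = 1.4286
Decimals in increasing order: 0.1 < 0.3333 < 0.625 < 1.4286
Writing each back as its fraction gives the sorted order.
Final answer: 1/10, 1/3, 5/8, 10/7


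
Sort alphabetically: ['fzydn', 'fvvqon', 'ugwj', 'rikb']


Compare strings character by character (the first differing letter decides):
  'fvvqon' < 'fzydn' since 'v' < 'z' at position 2
  'fzydn' < 'rikb' since 'f' < 'r' at position 1
  'rikb' < 'ugwj' since 'r' < 'u' at position 1
Chaining these comparisons gives the alphabetical order.
Final answer: ['fvvqon', 'fzydn', 'rikb', 'ugwj']


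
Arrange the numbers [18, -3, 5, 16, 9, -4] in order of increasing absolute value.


Compute absolute values:
  |18| = 18
  |-3| = 3
  |5| = 5
  |16| = 16
  |9| = 9
  |-4| = 4
Absolute values in increasing order: 3 < 4 < 5 < 9 < 16 < 18
Listing the original numbers in that order gives the answer.
Final answer: [-3, -4, 5, 9, 16, 18]


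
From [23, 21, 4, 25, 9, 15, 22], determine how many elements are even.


Check each element:
  23 is odd
  21 is odd
  4 is even
  25 is odd
  9 is odd
  15 is odd
  22 is even
Evens: [4, 22]
Count of evens = 2
Final answer: 2


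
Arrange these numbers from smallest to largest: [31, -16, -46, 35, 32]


Original list: [31, -16, -46, 35, 32]
Repeatedly take the smallest remaining element:
  Remaining [31, -16, -46, 35, 32] -> smallest is -46
  Remaining [31, -16, 35, 32] -> smallest is -16
  Remaining [31, 35, 32] -> smallest is 31
  Remaining [35, 32] -> smallest is 32
  Remaining [35] -> smallest is 35
Collecting the picks in order gives the sorted list.
Final answer: [-46, -16, 31, 32, 35]


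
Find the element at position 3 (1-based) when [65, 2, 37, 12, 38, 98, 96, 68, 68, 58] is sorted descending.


Sort descending: [98, 96, 68, 68, 65, 58, 38, 37, 12, 2]
The 3rd element (1-indexed) is at index 2.
Value = 68
Final answer: 68


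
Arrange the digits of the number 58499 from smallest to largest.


The number 58499 has digits: 5, 8, 4, 9, 9
Sorted: 4, 5, 8, 9, 9
Joining the sorted digits gives the result.
Final answer: 45899


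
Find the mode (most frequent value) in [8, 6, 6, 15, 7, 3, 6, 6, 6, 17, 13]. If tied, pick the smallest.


Count the frequency of each value:
  3 appears 1 time(s)
  6 appears 5 time(s)
  7 appears 1 time(s)
  8 appears 1 time(s)
  13 appears 1 time(s)
  15 appears 1 time(s)
  17 appears 1 time(s)
Maximum frequency is 5.
Only 6 reaches that frequency, so it is the mode.
Final answer: 6


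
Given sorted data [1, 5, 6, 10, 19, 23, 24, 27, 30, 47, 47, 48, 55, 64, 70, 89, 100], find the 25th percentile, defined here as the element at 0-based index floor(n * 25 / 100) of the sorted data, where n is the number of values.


The dataset has n = 17 elements.
Index = floor(17 * 25 / 100) = floor(425 / 100) = floor(4.25) = 4
Counting from index 0 in the sorted data, the element at index 4 is 19.
Final answer: 19


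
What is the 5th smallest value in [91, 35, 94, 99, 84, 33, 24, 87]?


Sort ascending: [24, 33, 35, 84, 87, 91, 94, 99]
The 5th element (1-indexed) is at index 4.
Value = 87
Final answer: 87


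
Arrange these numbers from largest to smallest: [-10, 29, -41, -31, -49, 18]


Original list: [-10, 29, -41, -31, -49, 18]
Repeatedly take the largest remaining element:
  Remaining [-10, 29, -41, -31, -49, 18] -> largest is 29
  Remaining [-10, -41, -31, -49, 18] -> largest is 18
  Remaining [-10, -41, -31, -49] -> largest is -10
  Remaining [-41, -31, -49] -> largest is -31
  Remaining [-41, -49] -> largest is -41
  Remaining [-49] -> largest is -49
Collecting the picks in order gives the descending list.
Final answer: [29, 18, -10, -31, -41, -49]


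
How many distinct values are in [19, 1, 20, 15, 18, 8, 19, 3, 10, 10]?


List all unique values:
Distinct values: [1, 3, 8, 10, 15, 18, 19, 20]
Count = 8
Final answer: 8


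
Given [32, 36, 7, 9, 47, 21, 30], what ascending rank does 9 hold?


Sort ascending: [7, 9, 21, 30, 32, 36, 47]
Find 9 in the sorted list.
9 is at position 2 (1-indexed).
Final answer: 2


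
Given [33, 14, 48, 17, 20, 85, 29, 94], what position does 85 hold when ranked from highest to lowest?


Sort descending: [94, 85, 48, 33, 29, 20, 17, 14]
Find 85 in the sorted list.
85 is at position 2.
Final answer: 2


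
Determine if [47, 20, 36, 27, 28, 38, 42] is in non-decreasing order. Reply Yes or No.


Check consecutive pairs:
  47 <= 20? False
  20 <= 36? True
  36 <= 27? False
  27 <= 28? True
  28 <= 38? True
  38 <= 42? True
2 consecutive pair(s) are out of order, so the list is not sorted.
Final answer: No


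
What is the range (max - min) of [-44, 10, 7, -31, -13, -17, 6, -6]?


Maximum value: 10
Minimum value: -44
Range = 10 - (-44) = 54
Final answer: 54


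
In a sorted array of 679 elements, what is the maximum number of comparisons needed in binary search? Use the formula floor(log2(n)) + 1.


Binary search halves the search space each step.
Maximum comparisons = floor(log2(679)) + 1
log2(679) = 9.4073
floor(log2(679)) = 9, so 9 + 1 = 10
Final answer: 10


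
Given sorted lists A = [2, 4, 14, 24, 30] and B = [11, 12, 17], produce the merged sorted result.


List A: [2, 4, 14, 24, 30]
List B: [11, 12, 17]
Repeatedly compare the front elements and take the smaller:
  2 vs 11 -> take 2
  4 vs 11 -> take 4
  14 vs 11 -> take 11
  14 vs 12 -> take 12
  14 vs 17 -> take 14
  24 vs 17 -> take 17
  B is exhausted; append the rest of A: [24, 30]
Final answer: [2, 4, 11, 12, 14, 17, 24, 30]


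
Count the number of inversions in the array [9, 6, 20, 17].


For each element, count the later elements that are smaller than it:
  9 (index 0): smaller elements after it = [6] -> 1
  6 (index 1): smaller elements after it = [] -> 0
  20 (index 2): smaller elements after it = [17] -> 1
Total inversions = 1 + 0 + 1 = 2
Final answer: 2


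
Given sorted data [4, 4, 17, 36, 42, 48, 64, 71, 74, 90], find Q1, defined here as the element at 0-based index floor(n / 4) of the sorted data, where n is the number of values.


The list has n = 10 elements.
Q1 index = floor(10 / 4) = floor(2.5) = 2
Counting from index 0 in the sorted data, the element at index 2 is 17.
Final answer: 17


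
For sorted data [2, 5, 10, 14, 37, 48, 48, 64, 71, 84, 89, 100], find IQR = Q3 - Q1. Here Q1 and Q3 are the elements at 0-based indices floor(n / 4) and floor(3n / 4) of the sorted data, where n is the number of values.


The data has n = 12 elements.
Q1 index = floor(12 / 4) = floor(3) = 3; Q3 index = floor(3 * 12 / 4) = floor(9) = 9
Q1 = element at index 3 = 14
Q3 = element at index 9 = 84
IQR = 84 - 14 = 70
Final answer: 70


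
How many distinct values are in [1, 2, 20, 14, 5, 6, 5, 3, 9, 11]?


List all unique values:
Distinct values: [1, 2, 3, 5, 6, 9, 11, 14, 20]
Count = 9
Final answer: 9


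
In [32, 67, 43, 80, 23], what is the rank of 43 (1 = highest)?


Sort descending: [80, 67, 43, 32, 23]
Find 43 in the sorted list.
43 is at position 3.
Final answer: 3


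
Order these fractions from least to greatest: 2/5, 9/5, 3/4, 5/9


Convert to decimal for comparison:
  2/5 = 0.4
  9/5 = 1.8
  3/4 = 0.75
  5/9 = 0.5556
Decimals in increasing order: 0.4 < 0.5556 < 0.75 < 1.8
Writing each back as its fraction gives the sorted order.
Final answer: 2/5, 5/9, 3/4, 9/5


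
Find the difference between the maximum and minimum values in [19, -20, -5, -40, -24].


Maximum value: 19
Minimum value: -40
Range = 19 - (-40) = 59
Final answer: 59


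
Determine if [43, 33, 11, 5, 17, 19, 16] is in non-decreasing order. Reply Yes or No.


Check consecutive pairs:
  43 <= 33? False
  33 <= 11? False
  11 <= 5? False
  5 <= 17? True
  17 <= 19? True
  19 <= 16? False
4 consecutive pair(s) are out of order, so the list is not sorted.
Final answer: No


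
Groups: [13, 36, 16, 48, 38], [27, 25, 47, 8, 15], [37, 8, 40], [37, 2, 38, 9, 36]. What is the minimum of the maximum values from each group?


Find max of each group:
  Group 1: [13, 36, 16, 48, 38] -> max = 48
  Group 2: [27, 25, 47, 8, 15] -> max = 47
  Group 3: [37, 8, 40] -> max = 40
  Group 4: [37, 2, 38, 9, 36] -> max = 38
Maxes: [48, 47, 40, 38]
Minimum of maxes = 38
Final answer: 38


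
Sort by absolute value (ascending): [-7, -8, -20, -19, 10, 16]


Compute absolute values:
  |-7| = 7
  |-8| = 8
  |-20| = 20
  |-19| = 19
  |10| = 10
  |16| = 16
Absolute values in increasing order: 7 < 8 < 10 < 16 < 19 < 20
Listing the original numbers in that order gives the answer.
Final answer: [-7, -8, 10, 16, -19, -20]


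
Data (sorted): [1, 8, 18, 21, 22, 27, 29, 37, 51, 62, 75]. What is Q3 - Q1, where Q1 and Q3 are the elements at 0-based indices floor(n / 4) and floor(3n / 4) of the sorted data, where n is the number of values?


The data has n = 11 elements.
Q1 index = floor(11 / 4) = floor(2.75) = 2; Q3 index = floor(3 * 11 / 4) = floor(8.25) = 8
Q1 = element at index 2 = 18
Q3 = element at index 8 = 51
IQR = 51 - 18 = 33
Final answer: 33


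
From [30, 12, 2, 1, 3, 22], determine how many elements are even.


Check each element:
  30 is even
  12 is even
  2 is even
  1 is odd
  3 is odd
  22 is even
Evens: [30, 12, 2, 22]
Count of evens = 4
Final answer: 4


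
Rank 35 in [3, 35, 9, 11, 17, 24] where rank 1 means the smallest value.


Sort ascending: [3, 9, 11, 17, 24, 35]
Find 35 in the sorted list.
35 is at position 6 (1-indexed).
Final answer: 6


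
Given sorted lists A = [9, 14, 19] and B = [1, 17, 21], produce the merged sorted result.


List A: [9, 14, 19]
List B: [1, 17, 21]
Repeatedly compare the front elements and take the smaller:
  9 vs 1 -> take 1
  9 vs 17 -> take 9
  14 vs 17 -> take 14
  19 vs 17 -> take 17
  19 vs 21 -> take 19
  A is exhausted; append the rest of B: [21]
Final answer: [1, 9, 14, 17, 19, 21]


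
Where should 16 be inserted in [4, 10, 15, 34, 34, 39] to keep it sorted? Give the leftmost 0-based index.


List is sorted: [4, 10, 15, 34, 34, 39]
We need the leftmost position where 16 can be inserted, i.e. the first index whose element is >= 16 (or the end of the list if none is).
Binary search with low=0, high=6 (0-based indices):
  low=0, high=6, mid=3: a[3]=34 >= 16, so high = 3
  low=0, high=3, mid=1: a[1]=10 < 16, so low = 2
  low=2, high=3, mid=2: a[2]=15 < 16, so low = 3
Now low = high = 3, so the insertion index is 3.
Final answer: 3


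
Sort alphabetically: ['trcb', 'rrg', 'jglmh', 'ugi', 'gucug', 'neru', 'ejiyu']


Compare strings character by character (the first differing letter decides):
  'ejiyu' < 'gucug' since 'e' < 'g' at position 1
  'gucug' < 'jglmh' since 'g' < 'j' at position 1
  'jglmh' < 'neru' since 'j' < 'n' at position 1
  'neru' < 'rrg' since 'n' < 'r' at position 1
  'rrg' < 'trcb' since 'r' < 't' at position 1
  'trcb' < 'ugi' since 't' < 'u' at position 1
Chaining these comparisons gives the alphabetical order.
Final answer: ['ejiyu', 'gucug', 'jglmh', 'neru', 'rrg', 'trcb', 'ugi']


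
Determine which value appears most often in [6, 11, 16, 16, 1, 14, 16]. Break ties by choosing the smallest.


Count the frequency of each value:
  1 appears 1 time(s)
  6 appears 1 time(s)
  11 appears 1 time(s)
  14 appears 1 time(s)
  16 appears 3 time(s)
Maximum frequency is 3.
Only 16 reaches that frequency, so it is the mode.
Final answer: 16


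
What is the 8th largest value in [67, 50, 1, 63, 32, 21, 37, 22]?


Sort descending: [67, 63, 50, 37, 32, 22, 21, 1]
The 8th element (1-indexed) is at index 7.
Value = 1
Final answer: 1


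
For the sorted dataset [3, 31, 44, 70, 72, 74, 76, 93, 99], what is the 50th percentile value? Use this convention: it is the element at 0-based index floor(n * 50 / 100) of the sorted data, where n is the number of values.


The dataset has n = 9 elements.
Index = floor(9 * 50 / 100) = floor(450 / 100) = floor(4.5) = 4
Counting from index 0 in the sorted data, the element at index 4 is 72.
Final answer: 72


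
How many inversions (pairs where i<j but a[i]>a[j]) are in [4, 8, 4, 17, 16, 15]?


For each element, count the later elements that are smaller than it:
  4 (index 0): smaller elements after it = [] -> 0
  8 (index 1): smaller elements after it = [4] -> 1
  4 (index 2): smaller elements after it = [] -> 0
  17 (index 3): smaller elements after it = [16, 15] -> 2
  16 (index 4): smaller elements after it = [15] -> 1
Total inversions = 0 + 1 + 0 + 2 + 1 = 4
Final answer: 4


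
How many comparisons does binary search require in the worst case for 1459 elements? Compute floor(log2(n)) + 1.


Binary search halves the search space each step.
Maximum comparisons = floor(log2(1459)) + 1
log2(1459) = 10.5108
floor(log2(1459)) = 10, so 10 + 1 = 11
Final answer: 11


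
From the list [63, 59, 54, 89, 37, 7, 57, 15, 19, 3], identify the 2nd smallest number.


Sort ascending: [3, 7, 15, 19, 37, 54, 57, 59, 63, 89]
The 2nd element (1-indexed) is at index 1.
Value = 7
Final answer: 7


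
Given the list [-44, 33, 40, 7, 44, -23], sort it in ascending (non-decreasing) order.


Original list: [-44, 33, 40, 7, 44, -23]
Repeatedly take the smallest remaining element:
  Remaining [-44, 33, 40, 7, 44, -23] -> smallest is -44
  Remaining [33, 40, 7, 44, -23] -> smallest is -23
  Remaining [33, 40, 7, 44] -> smallest is 7
  Remaining [33, 40, 44] -> smallest is 33
  Remaining [40, 44] -> smallest is 40
  Remaining [44] -> smallest is 44
Collecting the picks in order gives the sorted list.
Final answer: [-44, -23, 7, 33, 40, 44]


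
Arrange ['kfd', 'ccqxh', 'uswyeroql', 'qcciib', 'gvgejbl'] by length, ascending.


Compute lengths:
  'kfd' has length 3
  'ccqxh' has length 5
  'uswyeroql' has length 9
  'qcciib' has length 6
  'gvgejbl' has length 7
Lengths in increasing order: 3 < 5 < 6 < 7 < 9
Listing the words in that order gives the answer.
Final answer: ['kfd', 'ccqxh', 'qcciib', 'gvgejbl', 'uswyeroql']


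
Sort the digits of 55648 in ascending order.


The number 55648 has digits: 5, 5, 6, 4, 8
Sorted: 4, 5, 5, 6, 8
Joining the sorted digits gives the result.
Final answer: 45568
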